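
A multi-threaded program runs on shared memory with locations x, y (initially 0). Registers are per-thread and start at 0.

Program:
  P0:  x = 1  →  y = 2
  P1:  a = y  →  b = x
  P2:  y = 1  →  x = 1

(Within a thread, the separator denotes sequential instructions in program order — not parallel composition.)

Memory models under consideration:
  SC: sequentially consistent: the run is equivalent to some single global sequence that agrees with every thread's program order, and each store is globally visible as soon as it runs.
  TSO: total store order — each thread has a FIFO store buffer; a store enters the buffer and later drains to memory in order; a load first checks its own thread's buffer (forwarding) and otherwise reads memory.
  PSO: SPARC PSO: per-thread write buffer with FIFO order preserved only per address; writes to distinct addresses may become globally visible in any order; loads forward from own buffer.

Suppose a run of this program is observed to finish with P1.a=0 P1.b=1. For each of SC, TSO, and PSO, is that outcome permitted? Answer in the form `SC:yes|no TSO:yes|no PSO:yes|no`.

outcome vector order: (P1.a,P1.b)
SC: 5 outcomes — {0/0; 0/1; 1/0; 1/1; 2/1}
TSO: 5 outcomes — {0/0; 0/1; 1/0; 1/1; 2/1}
PSO: 6 outcomes — {0/0; 0/1; 1/0; 1/1; 2/0; 2/1}
target 0/1 ∈ {SC,TSO,PSO}

SC:yes TSO:yes PSO:yes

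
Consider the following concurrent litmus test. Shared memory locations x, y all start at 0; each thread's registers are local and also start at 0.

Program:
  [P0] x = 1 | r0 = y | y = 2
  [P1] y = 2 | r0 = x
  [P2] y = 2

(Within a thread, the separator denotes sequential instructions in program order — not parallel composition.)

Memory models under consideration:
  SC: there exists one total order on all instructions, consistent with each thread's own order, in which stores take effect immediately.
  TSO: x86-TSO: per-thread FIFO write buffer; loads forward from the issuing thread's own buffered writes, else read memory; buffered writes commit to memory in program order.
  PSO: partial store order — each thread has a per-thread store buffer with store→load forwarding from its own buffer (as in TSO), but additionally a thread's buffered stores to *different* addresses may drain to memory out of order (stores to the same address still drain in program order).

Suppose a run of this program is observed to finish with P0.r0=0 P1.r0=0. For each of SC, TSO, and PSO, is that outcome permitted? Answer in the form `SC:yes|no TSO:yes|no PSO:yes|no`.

SC:no TSO:yes PSO:yes

outcome vector order: (P0.r0,P1.r0)
[SC] allowed = {01; 20; 21}
[TSO] allowed = {00; 01; 20; 21}
[PSO] allowed = {00; 01; 20; 21}
target 00 ∈ {TSO,PSO}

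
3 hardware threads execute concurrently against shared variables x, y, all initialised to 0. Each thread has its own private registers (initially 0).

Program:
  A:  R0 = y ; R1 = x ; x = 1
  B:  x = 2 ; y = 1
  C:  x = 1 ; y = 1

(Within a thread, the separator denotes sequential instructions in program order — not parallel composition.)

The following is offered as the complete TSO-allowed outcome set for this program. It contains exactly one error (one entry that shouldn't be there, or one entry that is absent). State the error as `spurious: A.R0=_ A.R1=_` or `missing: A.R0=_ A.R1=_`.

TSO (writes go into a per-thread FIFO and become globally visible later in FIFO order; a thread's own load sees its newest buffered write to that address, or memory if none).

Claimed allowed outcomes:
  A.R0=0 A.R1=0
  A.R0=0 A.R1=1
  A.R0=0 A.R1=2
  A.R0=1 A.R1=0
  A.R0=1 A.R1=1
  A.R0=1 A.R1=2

spurious: A.R0=1 A.R1=0

outcome vector order: (A.R0,A.R1)
TSO: 5 outcomes — {00, 01, 02, 11, 12}
claimed∖TSO = {10}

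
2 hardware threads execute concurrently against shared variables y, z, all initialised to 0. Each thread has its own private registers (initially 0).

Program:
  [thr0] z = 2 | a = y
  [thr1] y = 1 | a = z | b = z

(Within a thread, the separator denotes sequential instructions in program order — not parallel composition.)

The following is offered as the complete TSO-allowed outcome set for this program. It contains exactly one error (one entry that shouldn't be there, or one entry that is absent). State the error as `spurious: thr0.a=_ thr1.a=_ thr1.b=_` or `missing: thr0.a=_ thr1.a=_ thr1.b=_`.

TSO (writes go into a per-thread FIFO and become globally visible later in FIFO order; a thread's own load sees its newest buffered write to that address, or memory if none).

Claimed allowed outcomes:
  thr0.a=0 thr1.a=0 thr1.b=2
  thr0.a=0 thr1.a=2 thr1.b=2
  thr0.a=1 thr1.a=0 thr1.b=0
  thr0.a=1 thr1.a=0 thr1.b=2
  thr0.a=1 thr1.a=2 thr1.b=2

outcome vector order: (thr0.a,thr1.a,thr1.b)
TSO (6): <0 0 0>, <0 0 2>, <0 2 2>, <1 0 0>, <1 0 2>, <1 2 2>
TSO∖claimed = {<0 0 0>}

missing: thr0.a=0 thr1.a=0 thr1.b=0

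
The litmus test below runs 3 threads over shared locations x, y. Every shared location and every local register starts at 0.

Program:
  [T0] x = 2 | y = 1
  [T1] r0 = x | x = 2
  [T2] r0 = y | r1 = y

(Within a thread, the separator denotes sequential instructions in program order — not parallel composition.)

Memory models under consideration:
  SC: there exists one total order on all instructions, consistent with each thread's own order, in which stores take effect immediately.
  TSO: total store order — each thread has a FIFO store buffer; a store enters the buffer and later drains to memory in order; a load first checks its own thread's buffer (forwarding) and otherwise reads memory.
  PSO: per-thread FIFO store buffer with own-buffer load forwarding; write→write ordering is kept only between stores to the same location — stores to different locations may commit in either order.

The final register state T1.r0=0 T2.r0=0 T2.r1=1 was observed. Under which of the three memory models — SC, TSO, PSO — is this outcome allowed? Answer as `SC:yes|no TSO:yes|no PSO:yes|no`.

SC:yes TSO:yes PSO:yes

outcome vector order: (T1.r0,T2.r0,T2.r1)
SC: 6 outcomes — {0/0/0 0/0/1 0/1/1 2/0/0 2/0/1 2/1/1}
TSO: 6 outcomes — {0/0/0 0/0/1 0/1/1 2/0/0 2/0/1 2/1/1}
PSO: 6 outcomes — {0/0/0 0/0/1 0/1/1 2/0/0 2/0/1 2/1/1}
target 0/0/1 ∈ {SC,TSO,PSO}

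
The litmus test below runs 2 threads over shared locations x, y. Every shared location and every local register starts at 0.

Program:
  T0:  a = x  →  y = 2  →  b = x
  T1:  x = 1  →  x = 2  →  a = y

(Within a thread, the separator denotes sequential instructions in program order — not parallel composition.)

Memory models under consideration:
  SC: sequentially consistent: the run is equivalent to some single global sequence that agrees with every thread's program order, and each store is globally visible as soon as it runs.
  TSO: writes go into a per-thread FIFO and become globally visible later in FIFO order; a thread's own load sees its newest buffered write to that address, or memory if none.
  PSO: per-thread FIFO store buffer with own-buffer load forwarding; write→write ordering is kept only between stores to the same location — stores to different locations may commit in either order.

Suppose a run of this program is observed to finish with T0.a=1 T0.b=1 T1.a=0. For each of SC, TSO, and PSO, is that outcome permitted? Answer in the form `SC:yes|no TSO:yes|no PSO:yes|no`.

SC:no TSO:yes PSO:yes

outcome vector order: (T0.a,T0.b,T1.a)
SC: 9 outcomes — {(0,0,2), (0,1,2), (0,2,0), (0,2,2), (1,1,2), (1,2,0), (1,2,2), (2,2,0), (2,2,2)}
TSO: 12 outcomes — {(0,0,0), (0,0,2), (0,1,0), (0,1,2), (0,2,0), (0,2,2), (1,1,0), (1,1,2), (1,2,0), (1,2,2), (2,2,0), (2,2,2)}
PSO: 12 outcomes — {(0,0,0), (0,0,2), (0,1,0), (0,1,2), (0,2,0), (0,2,2), (1,1,0), (1,1,2), (1,2,0), (1,2,2), (2,2,0), (2,2,2)}
target (1,1,0) ∈ {TSO,PSO}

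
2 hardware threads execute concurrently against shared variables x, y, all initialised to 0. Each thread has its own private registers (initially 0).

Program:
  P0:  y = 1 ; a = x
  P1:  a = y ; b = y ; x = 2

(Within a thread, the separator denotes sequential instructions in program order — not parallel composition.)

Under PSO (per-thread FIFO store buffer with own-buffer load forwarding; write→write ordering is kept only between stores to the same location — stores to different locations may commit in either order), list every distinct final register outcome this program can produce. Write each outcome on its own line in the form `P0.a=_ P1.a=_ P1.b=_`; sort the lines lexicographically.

P0.a=0 P1.a=0 P1.b=0
P0.a=0 P1.a=0 P1.b=1
P0.a=0 P1.a=1 P1.b=1
P0.a=2 P1.a=0 P1.b=0
P0.a=2 P1.a=0 P1.b=1
P0.a=2 P1.a=1 P1.b=1

outcome vector order: (P0.a,P1.a,P1.b)
|PSO outcomes| = 6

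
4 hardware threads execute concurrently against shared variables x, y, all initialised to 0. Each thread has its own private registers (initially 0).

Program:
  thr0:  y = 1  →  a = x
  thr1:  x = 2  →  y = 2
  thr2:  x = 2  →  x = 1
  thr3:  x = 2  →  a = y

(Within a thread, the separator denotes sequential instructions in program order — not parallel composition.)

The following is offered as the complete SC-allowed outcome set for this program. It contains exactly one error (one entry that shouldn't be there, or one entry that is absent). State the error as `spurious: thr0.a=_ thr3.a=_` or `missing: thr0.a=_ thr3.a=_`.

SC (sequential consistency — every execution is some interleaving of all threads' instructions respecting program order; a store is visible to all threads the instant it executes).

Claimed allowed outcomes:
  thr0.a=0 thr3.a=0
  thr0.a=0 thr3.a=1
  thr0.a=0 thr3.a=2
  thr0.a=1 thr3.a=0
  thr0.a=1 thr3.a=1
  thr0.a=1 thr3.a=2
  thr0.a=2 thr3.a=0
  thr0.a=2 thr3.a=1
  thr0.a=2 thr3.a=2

spurious: thr0.a=0 thr3.a=0

outcome vector order: (thr0.a,thr3.a)
under SC → 0/1 0/2 1/0 1/1 1/2 2/0 2/1 2/2
claimed∖SC = {0/0}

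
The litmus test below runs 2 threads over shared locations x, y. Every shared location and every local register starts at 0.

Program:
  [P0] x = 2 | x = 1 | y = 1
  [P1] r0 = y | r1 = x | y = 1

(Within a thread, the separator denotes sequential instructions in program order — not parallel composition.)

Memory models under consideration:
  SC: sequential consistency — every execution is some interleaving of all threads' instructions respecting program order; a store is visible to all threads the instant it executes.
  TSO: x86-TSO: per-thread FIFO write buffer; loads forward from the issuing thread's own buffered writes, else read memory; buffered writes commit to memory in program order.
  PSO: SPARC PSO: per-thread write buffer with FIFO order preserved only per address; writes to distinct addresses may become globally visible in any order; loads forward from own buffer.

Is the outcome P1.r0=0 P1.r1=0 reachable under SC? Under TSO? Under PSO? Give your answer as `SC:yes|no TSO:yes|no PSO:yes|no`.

SC:yes TSO:yes PSO:yes

outcome vector order: (P1.r0,P1.r1)
under SC → 00; 01; 02; 11
under TSO → 00; 01; 02; 11
under PSO → 00; 01; 02; 10; 11; 12
target 00 ∈ {SC,TSO,PSO}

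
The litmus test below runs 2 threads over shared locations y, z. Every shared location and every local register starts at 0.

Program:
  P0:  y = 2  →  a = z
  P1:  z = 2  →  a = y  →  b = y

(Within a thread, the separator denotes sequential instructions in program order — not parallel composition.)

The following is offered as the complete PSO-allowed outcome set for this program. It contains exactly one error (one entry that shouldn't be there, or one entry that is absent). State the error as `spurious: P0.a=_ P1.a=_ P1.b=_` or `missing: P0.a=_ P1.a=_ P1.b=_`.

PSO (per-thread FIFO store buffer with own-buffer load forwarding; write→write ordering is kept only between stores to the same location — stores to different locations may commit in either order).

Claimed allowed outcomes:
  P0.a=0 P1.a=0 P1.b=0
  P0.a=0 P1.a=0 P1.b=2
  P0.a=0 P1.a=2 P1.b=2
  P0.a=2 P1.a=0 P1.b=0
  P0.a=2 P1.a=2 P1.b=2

outcome vector order: (P0.a,P1.a,P1.b)
[PSO] allowed = {(0,0,0), (0,0,2), (0,2,2), (2,0,0), (2,0,2), (2,2,2)}
PSO∖claimed = {(2,0,2)}

missing: P0.a=2 P1.a=0 P1.b=2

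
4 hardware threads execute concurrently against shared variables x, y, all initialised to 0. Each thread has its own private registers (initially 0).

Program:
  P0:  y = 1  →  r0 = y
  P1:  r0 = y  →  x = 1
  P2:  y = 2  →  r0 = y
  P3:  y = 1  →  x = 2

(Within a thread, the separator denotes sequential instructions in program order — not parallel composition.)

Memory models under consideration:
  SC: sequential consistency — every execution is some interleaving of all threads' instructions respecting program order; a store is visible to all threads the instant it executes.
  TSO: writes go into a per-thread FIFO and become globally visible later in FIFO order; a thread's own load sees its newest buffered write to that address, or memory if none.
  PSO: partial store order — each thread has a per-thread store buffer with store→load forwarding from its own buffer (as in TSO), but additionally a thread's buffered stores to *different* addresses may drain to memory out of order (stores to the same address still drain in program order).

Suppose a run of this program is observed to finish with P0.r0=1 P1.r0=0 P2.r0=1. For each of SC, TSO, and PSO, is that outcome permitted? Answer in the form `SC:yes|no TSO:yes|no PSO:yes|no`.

outcome vector order: (P0.r0,P1.r0,P2.r0)
SC: 12 outcomes — {101 102 111 112 121 122 201 202 211 212 221 222}
TSO: 12 outcomes — {101 102 111 112 121 122 201 202 211 212 221 222}
PSO: 12 outcomes — {101 102 111 112 121 122 201 202 211 212 221 222}
target 101 ∈ {SC,TSO,PSO}

SC:yes TSO:yes PSO:yes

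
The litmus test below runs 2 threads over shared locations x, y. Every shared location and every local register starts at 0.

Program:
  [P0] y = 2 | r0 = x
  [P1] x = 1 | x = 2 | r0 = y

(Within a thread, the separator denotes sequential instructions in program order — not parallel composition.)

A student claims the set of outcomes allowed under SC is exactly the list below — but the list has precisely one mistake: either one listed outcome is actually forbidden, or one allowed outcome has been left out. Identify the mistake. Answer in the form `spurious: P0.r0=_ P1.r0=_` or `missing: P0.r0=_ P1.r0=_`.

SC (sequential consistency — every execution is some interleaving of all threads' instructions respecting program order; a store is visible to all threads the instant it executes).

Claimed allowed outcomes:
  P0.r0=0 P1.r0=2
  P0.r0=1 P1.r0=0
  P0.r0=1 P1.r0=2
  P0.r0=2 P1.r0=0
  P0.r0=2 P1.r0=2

outcome vector order: (P0.r0,P1.r0)
SC: 4 outcomes — {(0,2), (1,2), (2,0), (2,2)}
claimed∖SC = {(1,0)}

spurious: P0.r0=1 P1.r0=0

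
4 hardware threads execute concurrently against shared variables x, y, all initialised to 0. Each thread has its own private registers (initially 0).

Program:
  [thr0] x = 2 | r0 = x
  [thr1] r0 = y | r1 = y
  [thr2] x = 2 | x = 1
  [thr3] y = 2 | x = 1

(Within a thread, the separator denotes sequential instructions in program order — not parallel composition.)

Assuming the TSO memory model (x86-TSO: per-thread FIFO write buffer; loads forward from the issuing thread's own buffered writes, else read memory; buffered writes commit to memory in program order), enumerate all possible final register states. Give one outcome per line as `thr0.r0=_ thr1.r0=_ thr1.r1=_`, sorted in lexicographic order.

thr0.r0=1 thr1.r0=0 thr1.r1=0
thr0.r0=1 thr1.r0=0 thr1.r1=2
thr0.r0=1 thr1.r0=2 thr1.r1=2
thr0.r0=2 thr1.r0=0 thr1.r1=0
thr0.r0=2 thr1.r0=0 thr1.r1=2
thr0.r0=2 thr1.r0=2 thr1.r1=2

outcome vector order: (thr0.r0,thr1.r0,thr1.r1)
|TSO outcomes| = 6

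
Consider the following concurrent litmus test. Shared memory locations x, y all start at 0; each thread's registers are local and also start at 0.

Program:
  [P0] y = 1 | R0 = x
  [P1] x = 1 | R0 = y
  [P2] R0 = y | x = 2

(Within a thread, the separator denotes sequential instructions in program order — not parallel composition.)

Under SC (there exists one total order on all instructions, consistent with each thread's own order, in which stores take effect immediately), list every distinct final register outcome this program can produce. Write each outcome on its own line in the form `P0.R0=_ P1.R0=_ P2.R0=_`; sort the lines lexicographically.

outcome vector order: (P0.R0,P1.R0,P2.R0)
|SC outcomes| = 10

P0.R0=0 P1.R0=1 P2.R0=0
P0.R0=0 P1.R0=1 P2.R0=1
P0.R0=1 P1.R0=0 P2.R0=0
P0.R0=1 P1.R0=0 P2.R0=1
P0.R0=1 P1.R0=1 P2.R0=0
P0.R0=1 P1.R0=1 P2.R0=1
P0.R0=2 P1.R0=0 P2.R0=0
P0.R0=2 P1.R0=0 P2.R0=1
P0.R0=2 P1.R0=1 P2.R0=0
P0.R0=2 P1.R0=1 P2.R0=1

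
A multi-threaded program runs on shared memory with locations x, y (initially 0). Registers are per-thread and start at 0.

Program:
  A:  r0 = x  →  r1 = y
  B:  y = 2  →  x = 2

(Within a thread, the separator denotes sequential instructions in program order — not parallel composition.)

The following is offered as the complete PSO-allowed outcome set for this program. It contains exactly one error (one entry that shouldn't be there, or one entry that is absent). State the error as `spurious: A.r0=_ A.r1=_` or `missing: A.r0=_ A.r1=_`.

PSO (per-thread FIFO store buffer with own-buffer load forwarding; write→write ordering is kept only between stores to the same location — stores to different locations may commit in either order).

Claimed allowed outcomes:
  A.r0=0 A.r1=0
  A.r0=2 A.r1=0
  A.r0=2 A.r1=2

missing: A.r0=0 A.r1=2

outcome vector order: (A.r0,A.r1)
[PSO] allowed = {(0,0); (0,2); (2,0); (2,2)}
PSO∖claimed = {(0,2)}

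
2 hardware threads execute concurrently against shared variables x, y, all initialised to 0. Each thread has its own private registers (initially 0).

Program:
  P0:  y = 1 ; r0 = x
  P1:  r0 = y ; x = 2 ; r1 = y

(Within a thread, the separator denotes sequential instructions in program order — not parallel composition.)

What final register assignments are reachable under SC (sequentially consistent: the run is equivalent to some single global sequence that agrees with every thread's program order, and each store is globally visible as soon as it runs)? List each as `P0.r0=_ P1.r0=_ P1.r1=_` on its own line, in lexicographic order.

outcome vector order: (P0.r0,P1.r0,P1.r1)
|SC outcomes| = 5

P0.r0=0 P1.r0=0 P1.r1=1
P0.r0=0 P1.r0=1 P1.r1=1
P0.r0=2 P1.r0=0 P1.r1=0
P0.r0=2 P1.r0=0 P1.r1=1
P0.r0=2 P1.r0=1 P1.r1=1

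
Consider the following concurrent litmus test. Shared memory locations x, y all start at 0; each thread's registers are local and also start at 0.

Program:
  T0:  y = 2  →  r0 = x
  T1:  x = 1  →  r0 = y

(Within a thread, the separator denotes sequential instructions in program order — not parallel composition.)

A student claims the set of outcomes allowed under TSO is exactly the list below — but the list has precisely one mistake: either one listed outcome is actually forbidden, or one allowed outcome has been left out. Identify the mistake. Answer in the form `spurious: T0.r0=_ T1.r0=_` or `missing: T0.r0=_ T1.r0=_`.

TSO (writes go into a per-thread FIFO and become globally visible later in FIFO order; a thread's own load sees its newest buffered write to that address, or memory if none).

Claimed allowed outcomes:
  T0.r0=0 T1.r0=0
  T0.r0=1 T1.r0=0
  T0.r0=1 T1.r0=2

missing: T0.r0=0 T1.r0=2

outcome vector order: (T0.r0,T1.r0)
[TSO] allowed = {00; 02; 10; 12}
TSO∖claimed = {02}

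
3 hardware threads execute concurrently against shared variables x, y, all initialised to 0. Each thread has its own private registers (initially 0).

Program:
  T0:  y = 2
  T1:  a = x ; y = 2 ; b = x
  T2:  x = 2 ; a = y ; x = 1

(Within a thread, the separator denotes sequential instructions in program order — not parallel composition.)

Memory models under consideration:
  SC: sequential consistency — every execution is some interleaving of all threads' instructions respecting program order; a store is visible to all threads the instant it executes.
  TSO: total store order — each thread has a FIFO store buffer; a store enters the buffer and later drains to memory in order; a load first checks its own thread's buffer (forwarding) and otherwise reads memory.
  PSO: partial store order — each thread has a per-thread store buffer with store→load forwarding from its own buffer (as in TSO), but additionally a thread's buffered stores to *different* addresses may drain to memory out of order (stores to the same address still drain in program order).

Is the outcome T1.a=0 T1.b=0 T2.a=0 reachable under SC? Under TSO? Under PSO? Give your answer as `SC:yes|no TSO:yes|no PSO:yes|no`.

outcome vector order: (T1.a,T1.b,T2.a)
under SC → 002, 010, 012, 020, 022, 110, 112, 210, 212, 220, 222
under TSO → 000, 002, 010, 012, 020, 022, 110, 112, 210, 212, 220, 222
under PSO → 000, 002, 010, 012, 020, 022, 110, 112, 210, 212, 220, 222
target 000 ∈ {TSO,PSO}

SC:no TSO:yes PSO:yes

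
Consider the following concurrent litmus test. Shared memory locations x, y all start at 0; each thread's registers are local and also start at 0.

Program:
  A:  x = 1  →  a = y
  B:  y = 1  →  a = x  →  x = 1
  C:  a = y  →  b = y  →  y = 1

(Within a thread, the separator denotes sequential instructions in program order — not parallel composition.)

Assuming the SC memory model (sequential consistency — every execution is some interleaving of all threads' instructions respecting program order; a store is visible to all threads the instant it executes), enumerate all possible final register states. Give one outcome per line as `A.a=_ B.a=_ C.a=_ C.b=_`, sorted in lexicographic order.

A.a=0 B.a=1 C.a=0 C.b=0
A.a=0 B.a=1 C.a=0 C.b=1
A.a=0 B.a=1 C.a=1 C.b=1
A.a=1 B.a=0 C.a=0 C.b=0
A.a=1 B.a=0 C.a=0 C.b=1
A.a=1 B.a=0 C.a=1 C.b=1
A.a=1 B.a=1 C.a=0 C.b=0
A.a=1 B.a=1 C.a=0 C.b=1
A.a=1 B.a=1 C.a=1 C.b=1

outcome vector order: (A.a,B.a,C.a,C.b)
|SC outcomes| = 9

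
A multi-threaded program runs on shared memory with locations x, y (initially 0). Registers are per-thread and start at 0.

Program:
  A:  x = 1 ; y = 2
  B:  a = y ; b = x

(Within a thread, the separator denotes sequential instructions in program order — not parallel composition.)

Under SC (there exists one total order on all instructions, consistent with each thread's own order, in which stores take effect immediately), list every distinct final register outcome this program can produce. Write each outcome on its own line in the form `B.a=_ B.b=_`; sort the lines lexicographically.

outcome vector order: (B.a,B.b)
|SC outcomes| = 3

B.a=0 B.b=0
B.a=0 B.b=1
B.a=2 B.b=1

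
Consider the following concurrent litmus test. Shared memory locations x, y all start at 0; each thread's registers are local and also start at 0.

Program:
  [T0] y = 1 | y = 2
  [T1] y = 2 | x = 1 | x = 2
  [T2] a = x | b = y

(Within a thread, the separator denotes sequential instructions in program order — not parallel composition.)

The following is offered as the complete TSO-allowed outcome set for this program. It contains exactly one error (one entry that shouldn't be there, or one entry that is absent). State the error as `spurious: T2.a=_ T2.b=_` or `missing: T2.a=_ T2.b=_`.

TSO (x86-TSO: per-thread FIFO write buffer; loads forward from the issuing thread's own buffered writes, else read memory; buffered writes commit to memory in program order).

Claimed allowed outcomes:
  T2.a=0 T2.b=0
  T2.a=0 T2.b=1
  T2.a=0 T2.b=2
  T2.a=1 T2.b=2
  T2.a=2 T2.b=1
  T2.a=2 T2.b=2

missing: T2.a=1 T2.b=1

outcome vector order: (T2.a,T2.b)
[TSO] allowed = {00 01 02 11 12 21 22}
TSO∖claimed = {11}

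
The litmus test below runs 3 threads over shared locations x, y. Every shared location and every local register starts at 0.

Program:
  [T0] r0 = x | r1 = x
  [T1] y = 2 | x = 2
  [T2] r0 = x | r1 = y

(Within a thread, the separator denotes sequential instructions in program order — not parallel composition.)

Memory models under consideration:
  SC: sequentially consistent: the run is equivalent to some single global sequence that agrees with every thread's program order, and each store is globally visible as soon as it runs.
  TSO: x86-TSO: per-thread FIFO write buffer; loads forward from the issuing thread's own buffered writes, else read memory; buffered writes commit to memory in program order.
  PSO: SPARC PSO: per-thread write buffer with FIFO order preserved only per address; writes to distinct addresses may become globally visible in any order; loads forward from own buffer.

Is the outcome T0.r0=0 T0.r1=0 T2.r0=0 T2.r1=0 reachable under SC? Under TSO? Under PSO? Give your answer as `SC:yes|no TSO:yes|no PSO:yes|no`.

SC:yes TSO:yes PSO:yes

outcome vector order: (T0.r0,T0.r1,T2.r0,T2.r1)
under SC → (0,0,0,0) (0,0,0,2) (0,0,2,2) (0,2,0,0) (0,2,0,2) (0,2,2,2) (2,2,0,0) (2,2,0,2) (2,2,2,2)
under TSO → (0,0,0,0) (0,0,0,2) (0,0,2,2) (0,2,0,0) (0,2,0,2) (0,2,2,2) (2,2,0,0) (2,2,0,2) (2,2,2,2)
under PSO → (0,0,0,0) (0,0,0,2) (0,0,2,0) (0,0,2,2) (0,2,0,0) (0,2,0,2) (0,2,2,0) (0,2,2,2) (2,2,0,0) (2,2,0,2) (2,2,2,0) (2,2,2,2)
target (0,0,0,0) ∈ {SC,TSO,PSO}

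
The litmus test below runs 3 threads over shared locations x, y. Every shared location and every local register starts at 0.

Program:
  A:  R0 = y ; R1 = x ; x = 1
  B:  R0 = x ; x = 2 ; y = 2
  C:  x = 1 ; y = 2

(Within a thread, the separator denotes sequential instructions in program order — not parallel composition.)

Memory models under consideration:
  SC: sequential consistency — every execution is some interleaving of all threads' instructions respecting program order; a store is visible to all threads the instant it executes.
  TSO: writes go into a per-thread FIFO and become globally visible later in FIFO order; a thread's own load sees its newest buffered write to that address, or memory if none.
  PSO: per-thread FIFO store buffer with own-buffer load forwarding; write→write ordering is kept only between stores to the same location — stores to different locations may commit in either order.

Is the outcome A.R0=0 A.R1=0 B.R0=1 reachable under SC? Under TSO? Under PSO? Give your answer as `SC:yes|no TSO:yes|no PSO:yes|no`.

outcome vector order: (A.R0,A.R1,B.R0)
SC (10): 000, 001, 010, 011, 020, 021, 210, 211, 220, 221
TSO (10): 000, 001, 010, 011, 020, 021, 210, 211, 220, 221
PSO (12): 000, 001, 010, 011, 020, 021, 200, 201, 210, 211, 220, 221
target 001 ∈ {SC,TSO,PSO}

SC:yes TSO:yes PSO:yes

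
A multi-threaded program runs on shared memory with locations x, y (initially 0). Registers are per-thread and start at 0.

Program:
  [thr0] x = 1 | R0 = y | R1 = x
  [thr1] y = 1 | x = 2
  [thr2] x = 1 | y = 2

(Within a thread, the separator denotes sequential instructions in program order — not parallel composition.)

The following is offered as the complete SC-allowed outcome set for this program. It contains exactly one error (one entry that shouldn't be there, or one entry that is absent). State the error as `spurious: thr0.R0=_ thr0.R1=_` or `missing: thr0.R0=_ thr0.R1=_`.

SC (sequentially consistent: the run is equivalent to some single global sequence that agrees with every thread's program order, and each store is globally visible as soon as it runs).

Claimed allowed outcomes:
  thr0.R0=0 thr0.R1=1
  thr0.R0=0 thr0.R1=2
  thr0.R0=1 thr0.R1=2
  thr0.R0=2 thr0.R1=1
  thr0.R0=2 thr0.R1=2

missing: thr0.R0=1 thr0.R1=1

outcome vector order: (thr0.R0,thr0.R1)
SC (6): 01; 02; 11; 12; 21; 22
SC∖claimed = {11}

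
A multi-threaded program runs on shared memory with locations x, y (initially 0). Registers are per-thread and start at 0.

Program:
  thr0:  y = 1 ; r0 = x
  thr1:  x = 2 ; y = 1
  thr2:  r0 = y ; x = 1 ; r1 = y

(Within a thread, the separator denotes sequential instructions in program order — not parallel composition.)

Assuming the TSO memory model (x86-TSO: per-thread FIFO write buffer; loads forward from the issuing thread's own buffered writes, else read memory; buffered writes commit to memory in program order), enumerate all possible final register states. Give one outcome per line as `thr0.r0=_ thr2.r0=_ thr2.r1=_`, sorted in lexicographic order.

thr0.r0=0 thr2.r0=0 thr2.r1=0
thr0.r0=0 thr2.r0=0 thr2.r1=1
thr0.r0=0 thr2.r0=1 thr2.r1=1
thr0.r0=1 thr2.r0=0 thr2.r1=0
thr0.r0=1 thr2.r0=0 thr2.r1=1
thr0.r0=1 thr2.r0=1 thr2.r1=1
thr0.r0=2 thr2.r0=0 thr2.r1=0
thr0.r0=2 thr2.r0=0 thr2.r1=1
thr0.r0=2 thr2.r0=1 thr2.r1=1

outcome vector order: (thr0.r0,thr2.r0,thr2.r1)
|TSO outcomes| = 9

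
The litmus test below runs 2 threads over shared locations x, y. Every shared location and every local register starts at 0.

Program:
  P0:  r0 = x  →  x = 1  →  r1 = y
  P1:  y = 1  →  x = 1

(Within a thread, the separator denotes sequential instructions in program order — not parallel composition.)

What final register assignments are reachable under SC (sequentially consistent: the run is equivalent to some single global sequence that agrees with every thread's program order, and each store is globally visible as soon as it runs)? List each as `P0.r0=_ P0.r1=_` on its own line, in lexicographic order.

P0.r0=0 P0.r1=0
P0.r0=0 P0.r1=1
P0.r0=1 P0.r1=1

outcome vector order: (P0.r0,P0.r1)
|SC outcomes| = 3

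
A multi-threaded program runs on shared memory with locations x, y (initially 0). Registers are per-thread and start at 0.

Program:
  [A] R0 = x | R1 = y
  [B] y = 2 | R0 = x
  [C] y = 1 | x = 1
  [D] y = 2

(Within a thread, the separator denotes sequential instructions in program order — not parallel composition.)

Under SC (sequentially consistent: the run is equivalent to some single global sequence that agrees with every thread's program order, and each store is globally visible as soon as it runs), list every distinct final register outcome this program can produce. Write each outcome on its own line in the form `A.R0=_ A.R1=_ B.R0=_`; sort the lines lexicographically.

A.R0=0 A.R1=0 B.R0=0
A.R0=0 A.R1=0 B.R0=1
A.R0=0 A.R1=1 B.R0=0
A.R0=0 A.R1=1 B.R0=1
A.R0=0 A.R1=2 B.R0=0
A.R0=0 A.R1=2 B.R0=1
A.R0=1 A.R1=1 B.R0=0
A.R0=1 A.R1=1 B.R0=1
A.R0=1 A.R1=2 B.R0=0
A.R0=1 A.R1=2 B.R0=1

outcome vector order: (A.R0,A.R1,B.R0)
|SC outcomes| = 10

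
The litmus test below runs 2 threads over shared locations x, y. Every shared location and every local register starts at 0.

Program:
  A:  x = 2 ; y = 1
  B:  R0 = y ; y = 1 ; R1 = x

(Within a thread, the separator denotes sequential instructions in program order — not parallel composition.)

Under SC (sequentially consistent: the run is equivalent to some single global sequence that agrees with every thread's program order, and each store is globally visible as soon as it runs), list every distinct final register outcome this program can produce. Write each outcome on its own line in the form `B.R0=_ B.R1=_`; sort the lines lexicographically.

B.R0=0 B.R1=0
B.R0=0 B.R1=2
B.R0=1 B.R1=2

outcome vector order: (B.R0,B.R1)
|SC outcomes| = 3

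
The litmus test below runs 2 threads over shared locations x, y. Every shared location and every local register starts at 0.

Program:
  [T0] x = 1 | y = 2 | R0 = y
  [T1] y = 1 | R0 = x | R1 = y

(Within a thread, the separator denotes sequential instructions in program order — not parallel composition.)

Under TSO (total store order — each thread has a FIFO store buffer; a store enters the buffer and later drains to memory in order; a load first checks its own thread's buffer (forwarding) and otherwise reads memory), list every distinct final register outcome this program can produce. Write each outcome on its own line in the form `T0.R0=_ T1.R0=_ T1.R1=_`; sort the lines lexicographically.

T0.R0=1 T1.R0=0 T1.R1=1
T0.R0=1 T1.R0=1 T1.R1=1
T0.R0=2 T1.R0=0 T1.R1=1
T0.R0=2 T1.R0=0 T1.R1=2
T0.R0=2 T1.R0=1 T1.R1=1
T0.R0=2 T1.R0=1 T1.R1=2

outcome vector order: (T0.R0,T1.R0,T1.R1)
|TSO outcomes| = 6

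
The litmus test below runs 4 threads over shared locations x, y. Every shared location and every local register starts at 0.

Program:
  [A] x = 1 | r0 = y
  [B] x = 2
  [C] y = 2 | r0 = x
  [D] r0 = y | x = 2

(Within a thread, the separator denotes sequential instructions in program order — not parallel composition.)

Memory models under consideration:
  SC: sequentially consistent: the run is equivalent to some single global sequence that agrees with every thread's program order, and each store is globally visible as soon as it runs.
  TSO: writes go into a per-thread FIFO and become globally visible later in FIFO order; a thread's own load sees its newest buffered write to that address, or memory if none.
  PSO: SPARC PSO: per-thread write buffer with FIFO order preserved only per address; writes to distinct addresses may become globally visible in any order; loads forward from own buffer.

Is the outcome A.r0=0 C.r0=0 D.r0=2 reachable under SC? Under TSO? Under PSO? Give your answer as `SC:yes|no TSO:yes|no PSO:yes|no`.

SC:no TSO:yes PSO:yes

outcome vector order: (A.r0,C.r0,D.r0)
SC: 10 outcomes — {010, 012, 020, 022, 200, 202, 210, 212, 220, 222}
TSO: 12 outcomes — {000, 002, 010, 012, 020, 022, 200, 202, 210, 212, 220, 222}
PSO: 12 outcomes — {000, 002, 010, 012, 020, 022, 200, 202, 210, 212, 220, 222}
target 002 ∈ {TSO,PSO}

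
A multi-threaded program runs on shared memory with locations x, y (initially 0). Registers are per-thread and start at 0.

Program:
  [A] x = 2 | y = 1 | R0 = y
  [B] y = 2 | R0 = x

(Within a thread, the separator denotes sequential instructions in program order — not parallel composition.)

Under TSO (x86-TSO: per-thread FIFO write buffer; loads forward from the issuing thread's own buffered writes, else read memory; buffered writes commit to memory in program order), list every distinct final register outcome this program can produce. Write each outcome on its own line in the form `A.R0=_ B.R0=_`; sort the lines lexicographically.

outcome vector order: (A.R0,B.R0)
|TSO outcomes| = 4

A.R0=1 B.R0=0
A.R0=1 B.R0=2
A.R0=2 B.R0=0
A.R0=2 B.R0=2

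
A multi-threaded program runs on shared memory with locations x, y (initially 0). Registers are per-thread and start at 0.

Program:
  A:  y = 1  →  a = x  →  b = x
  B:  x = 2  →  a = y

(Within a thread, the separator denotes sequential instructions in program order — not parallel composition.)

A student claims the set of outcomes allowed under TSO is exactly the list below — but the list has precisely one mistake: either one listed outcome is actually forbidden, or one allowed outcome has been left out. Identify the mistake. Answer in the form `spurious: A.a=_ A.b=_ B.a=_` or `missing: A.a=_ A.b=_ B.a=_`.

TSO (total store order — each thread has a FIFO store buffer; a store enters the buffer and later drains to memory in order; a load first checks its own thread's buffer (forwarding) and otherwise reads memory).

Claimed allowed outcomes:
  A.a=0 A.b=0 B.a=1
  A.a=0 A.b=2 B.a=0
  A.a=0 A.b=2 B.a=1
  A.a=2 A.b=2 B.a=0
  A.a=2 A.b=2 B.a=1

missing: A.a=0 A.b=0 B.a=0

outcome vector order: (A.a,A.b,B.a)
under TSO → (0,0,0); (0,0,1); (0,2,0); (0,2,1); (2,2,0); (2,2,1)
TSO∖claimed = {(0,0,0)}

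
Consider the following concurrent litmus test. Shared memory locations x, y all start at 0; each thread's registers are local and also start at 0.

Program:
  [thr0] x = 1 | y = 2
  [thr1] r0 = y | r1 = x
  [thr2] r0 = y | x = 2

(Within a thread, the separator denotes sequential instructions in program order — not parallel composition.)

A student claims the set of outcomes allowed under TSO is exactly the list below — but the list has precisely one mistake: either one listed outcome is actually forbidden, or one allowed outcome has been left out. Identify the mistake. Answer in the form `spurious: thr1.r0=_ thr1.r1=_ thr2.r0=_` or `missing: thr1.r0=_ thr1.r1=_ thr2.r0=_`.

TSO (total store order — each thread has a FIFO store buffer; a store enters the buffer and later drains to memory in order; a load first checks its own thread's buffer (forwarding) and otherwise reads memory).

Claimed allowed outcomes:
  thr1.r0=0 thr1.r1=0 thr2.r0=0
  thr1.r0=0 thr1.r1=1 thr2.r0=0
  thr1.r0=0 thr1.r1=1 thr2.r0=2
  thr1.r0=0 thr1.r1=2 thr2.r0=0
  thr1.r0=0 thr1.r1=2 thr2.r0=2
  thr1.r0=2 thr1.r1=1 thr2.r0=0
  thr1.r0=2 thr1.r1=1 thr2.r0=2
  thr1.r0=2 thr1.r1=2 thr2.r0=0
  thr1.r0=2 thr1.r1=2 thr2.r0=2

missing: thr1.r0=0 thr1.r1=0 thr2.r0=2

outcome vector order: (thr1.r0,thr1.r1,thr2.r0)
[TSO] allowed = {<0 0 0>; <0 0 2>; <0 1 0>; <0 1 2>; <0 2 0>; <0 2 2>; <2 1 0>; <2 1 2>; <2 2 0>; <2 2 2>}
TSO∖claimed = {<0 0 2>}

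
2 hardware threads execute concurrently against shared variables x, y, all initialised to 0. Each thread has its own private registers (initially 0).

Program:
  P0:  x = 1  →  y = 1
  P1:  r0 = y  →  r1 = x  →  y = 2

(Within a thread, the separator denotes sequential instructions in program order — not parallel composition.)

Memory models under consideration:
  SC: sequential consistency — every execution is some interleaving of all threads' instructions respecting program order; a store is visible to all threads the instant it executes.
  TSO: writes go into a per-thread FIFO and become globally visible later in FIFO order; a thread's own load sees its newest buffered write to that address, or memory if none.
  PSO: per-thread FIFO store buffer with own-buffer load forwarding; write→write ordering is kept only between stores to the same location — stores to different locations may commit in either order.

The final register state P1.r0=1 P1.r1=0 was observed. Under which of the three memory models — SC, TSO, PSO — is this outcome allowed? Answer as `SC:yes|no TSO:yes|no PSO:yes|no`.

outcome vector order: (P1.r0,P1.r1)
[SC] allowed = {<0 0> <0 1> <1 1>}
[TSO] allowed = {<0 0> <0 1> <1 1>}
[PSO] allowed = {<0 0> <0 1> <1 0> <1 1>}
target <1 0> ∈ {PSO}

SC:no TSO:no PSO:yes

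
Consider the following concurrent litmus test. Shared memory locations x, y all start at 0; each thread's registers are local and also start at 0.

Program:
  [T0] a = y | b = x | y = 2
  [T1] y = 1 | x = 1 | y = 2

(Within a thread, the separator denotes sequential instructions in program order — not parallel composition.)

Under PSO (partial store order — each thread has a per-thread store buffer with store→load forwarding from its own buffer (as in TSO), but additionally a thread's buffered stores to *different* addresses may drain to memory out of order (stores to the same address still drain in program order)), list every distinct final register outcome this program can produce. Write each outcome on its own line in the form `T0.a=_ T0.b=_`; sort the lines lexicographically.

outcome vector order: (T0.a,T0.b)
|PSO outcomes| = 6

T0.a=0 T0.b=0
T0.a=0 T0.b=1
T0.a=1 T0.b=0
T0.a=1 T0.b=1
T0.a=2 T0.b=0
T0.a=2 T0.b=1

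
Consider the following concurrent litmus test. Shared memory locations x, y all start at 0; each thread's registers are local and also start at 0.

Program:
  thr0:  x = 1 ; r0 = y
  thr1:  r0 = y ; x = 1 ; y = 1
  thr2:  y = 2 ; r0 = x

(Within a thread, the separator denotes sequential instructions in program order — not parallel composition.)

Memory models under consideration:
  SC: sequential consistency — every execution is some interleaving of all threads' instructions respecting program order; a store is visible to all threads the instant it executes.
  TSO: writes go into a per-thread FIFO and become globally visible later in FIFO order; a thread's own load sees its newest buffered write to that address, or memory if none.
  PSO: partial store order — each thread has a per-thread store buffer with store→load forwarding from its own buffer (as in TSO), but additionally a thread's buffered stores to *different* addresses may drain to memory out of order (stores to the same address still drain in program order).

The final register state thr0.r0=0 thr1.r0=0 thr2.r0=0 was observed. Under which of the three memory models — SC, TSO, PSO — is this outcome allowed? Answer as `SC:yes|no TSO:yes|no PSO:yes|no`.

SC:no TSO:yes PSO:yes

outcome vector order: (thr0.r0,thr1.r0,thr2.r0)
SC: 10 outcomes — {001; 021; 100; 101; 120; 121; 200; 201; 220; 221}
TSO: 12 outcomes — {000; 001; 020; 021; 100; 101; 120; 121; 200; 201; 220; 221}
PSO: 12 outcomes — {000; 001; 020; 021; 100; 101; 120; 121; 200; 201; 220; 221}
target 000 ∈ {TSO,PSO}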